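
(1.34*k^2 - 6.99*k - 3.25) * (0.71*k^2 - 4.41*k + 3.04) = 0.9514*k^4 - 10.8723*k^3 + 32.592*k^2 - 6.9171*k - 9.88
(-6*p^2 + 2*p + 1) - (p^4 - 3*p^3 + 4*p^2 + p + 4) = -p^4 + 3*p^3 - 10*p^2 + p - 3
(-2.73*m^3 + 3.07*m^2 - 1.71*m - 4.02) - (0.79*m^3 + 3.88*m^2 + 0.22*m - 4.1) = -3.52*m^3 - 0.81*m^2 - 1.93*m + 0.0800000000000001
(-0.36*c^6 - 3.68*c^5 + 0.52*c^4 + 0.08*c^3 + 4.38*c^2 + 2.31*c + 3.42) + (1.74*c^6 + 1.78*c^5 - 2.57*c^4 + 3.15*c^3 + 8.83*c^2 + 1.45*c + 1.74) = 1.38*c^6 - 1.9*c^5 - 2.05*c^4 + 3.23*c^3 + 13.21*c^2 + 3.76*c + 5.16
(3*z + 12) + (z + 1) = 4*z + 13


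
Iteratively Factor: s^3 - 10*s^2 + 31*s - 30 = (s - 5)*(s^2 - 5*s + 6) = (s - 5)*(s - 2)*(s - 3)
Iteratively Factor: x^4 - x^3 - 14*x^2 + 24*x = (x - 3)*(x^3 + 2*x^2 - 8*x) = (x - 3)*(x - 2)*(x^2 + 4*x) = (x - 3)*(x - 2)*(x + 4)*(x)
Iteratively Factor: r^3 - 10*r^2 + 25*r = (r - 5)*(r^2 - 5*r) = (r - 5)^2*(r)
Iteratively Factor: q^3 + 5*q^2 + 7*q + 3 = (q + 1)*(q^2 + 4*q + 3) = (q + 1)*(q + 3)*(q + 1)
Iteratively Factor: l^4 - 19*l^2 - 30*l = (l + 3)*(l^3 - 3*l^2 - 10*l) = (l + 2)*(l + 3)*(l^2 - 5*l) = l*(l + 2)*(l + 3)*(l - 5)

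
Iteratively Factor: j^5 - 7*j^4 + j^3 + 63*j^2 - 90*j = (j + 3)*(j^4 - 10*j^3 + 31*j^2 - 30*j) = j*(j + 3)*(j^3 - 10*j^2 + 31*j - 30) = j*(j - 3)*(j + 3)*(j^2 - 7*j + 10) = j*(j - 3)*(j - 2)*(j + 3)*(j - 5)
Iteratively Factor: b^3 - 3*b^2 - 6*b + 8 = (b - 1)*(b^2 - 2*b - 8) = (b - 4)*(b - 1)*(b + 2)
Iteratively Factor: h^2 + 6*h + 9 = (h + 3)*(h + 3)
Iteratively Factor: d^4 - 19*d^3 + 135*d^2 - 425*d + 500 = (d - 4)*(d^3 - 15*d^2 + 75*d - 125) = (d - 5)*(d - 4)*(d^2 - 10*d + 25) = (d - 5)^2*(d - 4)*(d - 5)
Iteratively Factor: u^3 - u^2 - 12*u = (u + 3)*(u^2 - 4*u) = (u - 4)*(u + 3)*(u)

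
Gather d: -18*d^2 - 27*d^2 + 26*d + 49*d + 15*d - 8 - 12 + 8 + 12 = -45*d^2 + 90*d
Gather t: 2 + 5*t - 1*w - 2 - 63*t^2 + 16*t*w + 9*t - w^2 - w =-63*t^2 + t*(16*w + 14) - w^2 - 2*w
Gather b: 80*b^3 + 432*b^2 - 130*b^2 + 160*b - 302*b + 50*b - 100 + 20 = 80*b^3 + 302*b^2 - 92*b - 80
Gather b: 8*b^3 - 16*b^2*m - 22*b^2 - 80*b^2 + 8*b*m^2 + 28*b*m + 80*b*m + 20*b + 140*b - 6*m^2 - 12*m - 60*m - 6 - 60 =8*b^3 + b^2*(-16*m - 102) + b*(8*m^2 + 108*m + 160) - 6*m^2 - 72*m - 66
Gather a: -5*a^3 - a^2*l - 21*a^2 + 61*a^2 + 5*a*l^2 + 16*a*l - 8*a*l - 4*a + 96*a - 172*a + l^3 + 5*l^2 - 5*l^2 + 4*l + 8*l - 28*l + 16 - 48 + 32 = -5*a^3 + a^2*(40 - l) + a*(5*l^2 + 8*l - 80) + l^3 - 16*l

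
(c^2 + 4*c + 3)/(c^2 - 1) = (c + 3)/(c - 1)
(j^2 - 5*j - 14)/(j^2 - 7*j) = (j + 2)/j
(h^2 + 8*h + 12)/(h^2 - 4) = (h + 6)/(h - 2)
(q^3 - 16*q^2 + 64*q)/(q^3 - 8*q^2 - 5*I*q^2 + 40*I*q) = (q - 8)/(q - 5*I)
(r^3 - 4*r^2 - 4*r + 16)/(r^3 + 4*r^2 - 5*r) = (r^3 - 4*r^2 - 4*r + 16)/(r*(r^2 + 4*r - 5))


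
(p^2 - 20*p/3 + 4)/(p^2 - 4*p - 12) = (p - 2/3)/(p + 2)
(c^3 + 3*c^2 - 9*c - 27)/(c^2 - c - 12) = (c^2 - 9)/(c - 4)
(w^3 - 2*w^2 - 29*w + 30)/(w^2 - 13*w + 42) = (w^2 + 4*w - 5)/(w - 7)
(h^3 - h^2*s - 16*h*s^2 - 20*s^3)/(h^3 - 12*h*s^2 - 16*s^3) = (-h + 5*s)/(-h + 4*s)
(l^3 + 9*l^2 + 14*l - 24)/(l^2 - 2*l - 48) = (l^2 + 3*l - 4)/(l - 8)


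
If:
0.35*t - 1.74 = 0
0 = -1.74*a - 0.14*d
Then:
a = -0.0804597701149425*d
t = 4.97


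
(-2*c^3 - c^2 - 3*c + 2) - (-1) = -2*c^3 - c^2 - 3*c + 3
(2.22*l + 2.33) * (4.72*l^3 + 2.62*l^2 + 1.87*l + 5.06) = 10.4784*l^4 + 16.814*l^3 + 10.256*l^2 + 15.5903*l + 11.7898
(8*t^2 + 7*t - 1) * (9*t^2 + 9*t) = 72*t^4 + 135*t^3 + 54*t^2 - 9*t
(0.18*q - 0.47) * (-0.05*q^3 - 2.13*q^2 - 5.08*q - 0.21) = -0.009*q^4 - 0.3599*q^3 + 0.0866999999999999*q^2 + 2.3498*q + 0.0987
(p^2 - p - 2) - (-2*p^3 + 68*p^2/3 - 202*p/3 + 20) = 2*p^3 - 65*p^2/3 + 199*p/3 - 22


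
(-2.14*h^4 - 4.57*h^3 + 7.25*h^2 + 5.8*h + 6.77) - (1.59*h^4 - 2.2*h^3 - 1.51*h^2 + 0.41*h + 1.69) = -3.73*h^4 - 2.37*h^3 + 8.76*h^2 + 5.39*h + 5.08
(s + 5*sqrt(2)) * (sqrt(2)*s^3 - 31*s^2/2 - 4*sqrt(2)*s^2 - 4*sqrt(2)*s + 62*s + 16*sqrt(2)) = sqrt(2)*s^4 - 4*sqrt(2)*s^3 - 11*s^3/2 - 163*sqrt(2)*s^2/2 + 22*s^2 - 40*s + 326*sqrt(2)*s + 160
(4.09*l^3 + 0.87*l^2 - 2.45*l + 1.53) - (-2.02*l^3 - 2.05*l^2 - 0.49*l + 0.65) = 6.11*l^3 + 2.92*l^2 - 1.96*l + 0.88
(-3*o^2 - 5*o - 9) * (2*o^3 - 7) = -6*o^5 - 10*o^4 - 18*o^3 + 21*o^2 + 35*o + 63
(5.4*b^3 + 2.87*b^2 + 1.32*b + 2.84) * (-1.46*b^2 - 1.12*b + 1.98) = -7.884*b^5 - 10.2382*b^4 + 5.5504*b^3 + 0.0578000000000003*b^2 - 0.5672*b + 5.6232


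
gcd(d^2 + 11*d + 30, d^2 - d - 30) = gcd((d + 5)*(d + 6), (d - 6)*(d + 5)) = d + 5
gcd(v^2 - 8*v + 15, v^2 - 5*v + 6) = v - 3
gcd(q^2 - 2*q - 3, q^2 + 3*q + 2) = q + 1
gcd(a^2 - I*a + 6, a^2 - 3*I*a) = a - 3*I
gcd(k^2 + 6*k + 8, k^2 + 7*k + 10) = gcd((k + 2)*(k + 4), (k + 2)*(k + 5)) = k + 2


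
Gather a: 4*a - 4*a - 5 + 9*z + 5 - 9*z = 0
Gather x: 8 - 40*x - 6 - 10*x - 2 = -50*x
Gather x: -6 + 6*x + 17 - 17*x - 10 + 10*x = 1 - x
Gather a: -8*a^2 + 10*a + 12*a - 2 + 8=-8*a^2 + 22*a + 6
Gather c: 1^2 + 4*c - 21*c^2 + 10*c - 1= -21*c^2 + 14*c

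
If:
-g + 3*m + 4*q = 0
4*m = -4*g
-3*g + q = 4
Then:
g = -2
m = 2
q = -2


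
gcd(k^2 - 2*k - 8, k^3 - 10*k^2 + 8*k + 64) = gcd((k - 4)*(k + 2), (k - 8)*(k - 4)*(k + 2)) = k^2 - 2*k - 8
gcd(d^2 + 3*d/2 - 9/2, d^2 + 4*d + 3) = d + 3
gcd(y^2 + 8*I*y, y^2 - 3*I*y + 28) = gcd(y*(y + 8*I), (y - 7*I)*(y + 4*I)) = 1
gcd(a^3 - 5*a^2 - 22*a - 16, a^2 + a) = a + 1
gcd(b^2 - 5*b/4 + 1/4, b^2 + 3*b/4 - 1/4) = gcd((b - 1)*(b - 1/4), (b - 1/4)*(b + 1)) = b - 1/4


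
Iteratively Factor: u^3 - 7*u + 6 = (u - 1)*(u^2 + u - 6) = (u - 1)*(u + 3)*(u - 2)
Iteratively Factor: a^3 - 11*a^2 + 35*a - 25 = (a - 1)*(a^2 - 10*a + 25) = (a - 5)*(a - 1)*(a - 5)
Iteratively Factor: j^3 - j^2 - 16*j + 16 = (j - 1)*(j^2 - 16) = (j - 4)*(j - 1)*(j + 4)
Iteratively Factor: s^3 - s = (s + 1)*(s^2 - s) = (s - 1)*(s + 1)*(s)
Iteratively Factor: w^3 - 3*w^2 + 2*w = (w)*(w^2 - 3*w + 2) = w*(w - 1)*(w - 2)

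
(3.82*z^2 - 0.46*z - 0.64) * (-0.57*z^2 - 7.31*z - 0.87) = -2.1774*z^4 - 27.662*z^3 + 0.404*z^2 + 5.0786*z + 0.5568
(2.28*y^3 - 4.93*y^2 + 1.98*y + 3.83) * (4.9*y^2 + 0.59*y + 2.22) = 11.172*y^5 - 22.8118*y^4 + 11.8549*y^3 + 8.9906*y^2 + 6.6553*y + 8.5026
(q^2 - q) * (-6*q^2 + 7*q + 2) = -6*q^4 + 13*q^3 - 5*q^2 - 2*q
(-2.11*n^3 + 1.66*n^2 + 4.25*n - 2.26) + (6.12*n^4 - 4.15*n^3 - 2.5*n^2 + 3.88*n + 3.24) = 6.12*n^4 - 6.26*n^3 - 0.84*n^2 + 8.13*n + 0.98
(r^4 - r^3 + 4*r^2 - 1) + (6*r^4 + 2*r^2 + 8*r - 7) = 7*r^4 - r^3 + 6*r^2 + 8*r - 8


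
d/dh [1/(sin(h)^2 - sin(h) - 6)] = (1 - 2*sin(h))*cos(h)/(sin(h) + cos(h)^2 + 5)^2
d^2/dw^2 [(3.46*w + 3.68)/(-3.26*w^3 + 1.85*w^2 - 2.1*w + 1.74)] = (-220.628976*w^5 - 344.111256*w^4 + 378.7959*w^3 - 462.246528*w^2 + 27.360648*w - 34.05144)/(34.645976*w^9 - 58.98318*w^8 + 100.42593*w^7 - 137.798297*w^6 + 127.65519*w^5 - 113.81319*w^4 + 79.430328*w^3 - 39.82338*w^2 + 19.07388*w - 5.268024)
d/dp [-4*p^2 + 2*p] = 2 - 8*p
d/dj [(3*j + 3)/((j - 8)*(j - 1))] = 3*(-j^2 - 2*j + 17)/(j^4 - 18*j^3 + 97*j^2 - 144*j + 64)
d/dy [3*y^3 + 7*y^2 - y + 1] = 9*y^2 + 14*y - 1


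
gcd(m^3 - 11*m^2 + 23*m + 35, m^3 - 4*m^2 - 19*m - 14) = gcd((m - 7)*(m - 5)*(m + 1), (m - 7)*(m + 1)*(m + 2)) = m^2 - 6*m - 7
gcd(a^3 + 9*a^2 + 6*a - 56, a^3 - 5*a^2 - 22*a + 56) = a^2 + 2*a - 8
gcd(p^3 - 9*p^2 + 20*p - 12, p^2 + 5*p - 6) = p - 1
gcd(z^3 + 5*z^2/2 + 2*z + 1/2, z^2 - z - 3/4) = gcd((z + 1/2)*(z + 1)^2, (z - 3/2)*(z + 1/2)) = z + 1/2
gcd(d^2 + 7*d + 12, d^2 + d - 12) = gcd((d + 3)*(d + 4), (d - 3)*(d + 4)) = d + 4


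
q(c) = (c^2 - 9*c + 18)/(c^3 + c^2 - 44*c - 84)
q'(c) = (2*c - 9)/(c^3 + c^2 - 44*c - 84) + (-3*c^2 - 2*c + 44)*(c^2 - 9*c + 18)/(c^3 + c^2 - 44*c - 84)^2 = (-c^4 + 18*c^3 - 89*c^2 - 204*c + 1548)/(c^6 + 2*c^5 - 87*c^4 - 256*c^3 + 1768*c^2 + 7392*c + 7056)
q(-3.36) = 1.60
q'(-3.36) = 0.30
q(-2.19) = 6.39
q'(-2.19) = 30.64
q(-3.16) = 1.69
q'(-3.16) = 0.57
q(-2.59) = 2.49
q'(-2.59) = 3.01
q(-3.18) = 1.67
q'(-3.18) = 0.54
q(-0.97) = -0.67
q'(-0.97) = 0.96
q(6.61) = -0.05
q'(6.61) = -0.22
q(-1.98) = -55.04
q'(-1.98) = 2777.65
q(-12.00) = -0.24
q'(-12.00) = -0.05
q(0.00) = -0.21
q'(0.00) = 0.22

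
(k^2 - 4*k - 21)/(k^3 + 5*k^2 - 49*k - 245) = (k + 3)/(k^2 + 12*k + 35)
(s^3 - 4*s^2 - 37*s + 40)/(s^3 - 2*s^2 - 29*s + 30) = (s - 8)/(s - 6)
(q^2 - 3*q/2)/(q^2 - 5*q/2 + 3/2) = q/(q - 1)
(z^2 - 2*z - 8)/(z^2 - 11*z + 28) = (z + 2)/(z - 7)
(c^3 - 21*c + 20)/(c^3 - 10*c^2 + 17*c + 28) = (c^2 + 4*c - 5)/(c^2 - 6*c - 7)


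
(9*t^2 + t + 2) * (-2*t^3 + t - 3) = -18*t^5 - 2*t^4 + 5*t^3 - 26*t^2 - t - 6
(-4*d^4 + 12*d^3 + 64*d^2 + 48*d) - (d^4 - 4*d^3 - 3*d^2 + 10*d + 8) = -5*d^4 + 16*d^3 + 67*d^2 + 38*d - 8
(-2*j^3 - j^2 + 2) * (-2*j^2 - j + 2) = 4*j^5 + 4*j^4 - 3*j^3 - 6*j^2 - 2*j + 4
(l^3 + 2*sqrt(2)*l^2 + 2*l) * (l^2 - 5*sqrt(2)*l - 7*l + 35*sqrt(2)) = l^5 - 7*l^4 - 3*sqrt(2)*l^4 - 18*l^3 + 21*sqrt(2)*l^3 - 10*sqrt(2)*l^2 + 126*l^2 + 70*sqrt(2)*l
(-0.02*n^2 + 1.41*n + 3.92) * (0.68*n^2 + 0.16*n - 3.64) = -0.0136*n^4 + 0.9556*n^3 + 2.964*n^2 - 4.5052*n - 14.2688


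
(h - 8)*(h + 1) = h^2 - 7*h - 8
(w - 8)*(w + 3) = w^2 - 5*w - 24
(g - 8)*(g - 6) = g^2 - 14*g + 48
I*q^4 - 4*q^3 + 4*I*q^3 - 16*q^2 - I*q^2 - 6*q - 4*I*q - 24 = (q + 4)*(q + 2*I)*(q + 3*I)*(I*q + 1)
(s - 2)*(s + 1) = s^2 - s - 2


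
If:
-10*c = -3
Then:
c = 3/10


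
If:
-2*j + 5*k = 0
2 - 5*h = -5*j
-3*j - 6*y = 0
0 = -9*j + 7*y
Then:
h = 2/5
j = 0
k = 0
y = 0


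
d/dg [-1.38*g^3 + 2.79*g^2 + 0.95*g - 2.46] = -4.14*g^2 + 5.58*g + 0.95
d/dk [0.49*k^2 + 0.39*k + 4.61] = 0.98*k + 0.39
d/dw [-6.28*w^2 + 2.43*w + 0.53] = 2.43 - 12.56*w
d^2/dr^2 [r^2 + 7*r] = 2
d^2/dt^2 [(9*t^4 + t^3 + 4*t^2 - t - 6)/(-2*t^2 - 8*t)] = (-9*t^6 - 108*t^5 - 432*t^4 + t^3 + 18*t^2 + 72*t + 96)/(t^3*(t^3 + 12*t^2 + 48*t + 64))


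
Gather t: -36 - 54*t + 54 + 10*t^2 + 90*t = 10*t^2 + 36*t + 18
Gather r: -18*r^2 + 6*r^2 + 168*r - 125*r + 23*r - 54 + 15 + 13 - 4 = -12*r^2 + 66*r - 30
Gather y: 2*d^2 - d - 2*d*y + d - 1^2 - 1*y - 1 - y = 2*d^2 + y*(-2*d - 2) - 2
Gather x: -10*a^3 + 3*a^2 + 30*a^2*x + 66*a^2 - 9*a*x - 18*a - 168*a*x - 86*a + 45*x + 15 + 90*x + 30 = -10*a^3 + 69*a^2 - 104*a + x*(30*a^2 - 177*a + 135) + 45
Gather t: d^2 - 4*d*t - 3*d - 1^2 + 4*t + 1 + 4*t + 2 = d^2 - 3*d + t*(8 - 4*d) + 2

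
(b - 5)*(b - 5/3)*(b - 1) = b^3 - 23*b^2/3 + 15*b - 25/3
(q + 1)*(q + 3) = q^2 + 4*q + 3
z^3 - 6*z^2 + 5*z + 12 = (z - 4)*(z - 3)*(z + 1)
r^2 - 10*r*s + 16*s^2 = (r - 8*s)*(r - 2*s)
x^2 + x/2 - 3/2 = (x - 1)*(x + 3/2)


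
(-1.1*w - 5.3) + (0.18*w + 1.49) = -0.92*w - 3.81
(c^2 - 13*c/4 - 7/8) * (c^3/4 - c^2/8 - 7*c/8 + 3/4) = c^5/4 - 15*c^4/16 - 11*c^3/16 + 237*c^2/64 - 107*c/64 - 21/32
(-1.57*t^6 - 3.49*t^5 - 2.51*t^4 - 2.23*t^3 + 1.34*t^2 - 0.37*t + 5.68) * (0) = 0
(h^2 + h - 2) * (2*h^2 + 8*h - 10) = 2*h^4 + 10*h^3 - 6*h^2 - 26*h + 20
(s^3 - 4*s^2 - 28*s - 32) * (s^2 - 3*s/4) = s^5 - 19*s^4/4 - 25*s^3 - 11*s^2 + 24*s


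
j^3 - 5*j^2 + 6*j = j*(j - 3)*(j - 2)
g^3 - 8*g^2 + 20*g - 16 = (g - 4)*(g - 2)^2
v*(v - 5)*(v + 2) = v^3 - 3*v^2 - 10*v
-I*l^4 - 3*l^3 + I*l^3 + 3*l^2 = l^2*(l - 3*I)*(-I*l + I)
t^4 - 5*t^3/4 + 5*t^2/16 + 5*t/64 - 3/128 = (t - 3/4)*(t - 1/2)*(t - 1/4)*(t + 1/4)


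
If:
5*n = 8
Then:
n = 8/5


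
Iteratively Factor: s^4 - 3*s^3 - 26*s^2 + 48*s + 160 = (s - 5)*(s^3 + 2*s^2 - 16*s - 32) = (s - 5)*(s - 4)*(s^2 + 6*s + 8) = (s - 5)*(s - 4)*(s + 2)*(s + 4)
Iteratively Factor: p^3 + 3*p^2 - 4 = (p + 2)*(p^2 + p - 2) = (p - 1)*(p + 2)*(p + 2)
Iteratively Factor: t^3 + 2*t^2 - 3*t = (t)*(t^2 + 2*t - 3) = t*(t - 1)*(t + 3)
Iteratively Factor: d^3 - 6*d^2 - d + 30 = (d + 2)*(d^2 - 8*d + 15) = (d - 5)*(d + 2)*(d - 3)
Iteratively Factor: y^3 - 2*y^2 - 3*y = (y - 3)*(y^2 + y) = y*(y - 3)*(y + 1)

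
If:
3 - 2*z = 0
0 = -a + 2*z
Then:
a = 3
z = 3/2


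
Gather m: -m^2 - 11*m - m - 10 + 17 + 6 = -m^2 - 12*m + 13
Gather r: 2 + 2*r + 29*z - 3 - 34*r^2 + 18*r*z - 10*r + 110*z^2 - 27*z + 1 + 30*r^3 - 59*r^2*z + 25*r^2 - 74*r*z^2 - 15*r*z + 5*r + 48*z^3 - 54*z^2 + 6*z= 30*r^3 + r^2*(-59*z - 9) + r*(-74*z^2 + 3*z - 3) + 48*z^3 + 56*z^2 + 8*z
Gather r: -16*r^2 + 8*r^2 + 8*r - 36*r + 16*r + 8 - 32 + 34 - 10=-8*r^2 - 12*r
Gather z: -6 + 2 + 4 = 0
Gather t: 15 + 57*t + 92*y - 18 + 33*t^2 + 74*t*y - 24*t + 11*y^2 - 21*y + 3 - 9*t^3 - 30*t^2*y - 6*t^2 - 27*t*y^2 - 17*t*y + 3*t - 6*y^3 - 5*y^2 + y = -9*t^3 + t^2*(27 - 30*y) + t*(-27*y^2 + 57*y + 36) - 6*y^3 + 6*y^2 + 72*y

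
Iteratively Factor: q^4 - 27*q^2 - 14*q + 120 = (q - 2)*(q^3 + 2*q^2 - 23*q - 60) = (q - 2)*(q + 4)*(q^2 - 2*q - 15) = (q - 2)*(q + 3)*(q + 4)*(q - 5)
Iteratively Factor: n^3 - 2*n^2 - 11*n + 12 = (n + 3)*(n^2 - 5*n + 4) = (n - 1)*(n + 3)*(n - 4)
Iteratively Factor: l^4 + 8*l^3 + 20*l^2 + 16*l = (l)*(l^3 + 8*l^2 + 20*l + 16) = l*(l + 4)*(l^2 + 4*l + 4) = l*(l + 2)*(l + 4)*(l + 2)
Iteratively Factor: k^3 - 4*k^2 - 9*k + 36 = (k - 3)*(k^2 - k - 12) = (k - 3)*(k + 3)*(k - 4)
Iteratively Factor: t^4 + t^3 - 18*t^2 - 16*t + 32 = (t - 4)*(t^3 + 5*t^2 + 2*t - 8) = (t - 4)*(t + 4)*(t^2 + t - 2) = (t - 4)*(t + 2)*(t + 4)*(t - 1)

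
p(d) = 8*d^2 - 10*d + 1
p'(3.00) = 38.00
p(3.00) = 43.00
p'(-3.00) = -58.00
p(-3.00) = 103.00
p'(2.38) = 28.08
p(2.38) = 22.52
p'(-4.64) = -84.24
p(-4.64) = 219.64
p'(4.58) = 63.28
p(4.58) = 123.01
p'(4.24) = 57.84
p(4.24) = 102.42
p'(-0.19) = -13.04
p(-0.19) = 3.19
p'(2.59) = 31.44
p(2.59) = 28.76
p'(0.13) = -7.92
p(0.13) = -0.16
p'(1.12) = 7.92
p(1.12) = -0.16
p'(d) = 16*d - 10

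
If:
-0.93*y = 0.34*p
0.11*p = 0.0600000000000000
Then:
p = 0.55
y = -0.20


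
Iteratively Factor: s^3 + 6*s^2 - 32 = (s + 4)*(s^2 + 2*s - 8) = (s + 4)^2*(s - 2)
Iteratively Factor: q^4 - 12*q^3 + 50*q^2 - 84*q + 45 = (q - 1)*(q^3 - 11*q^2 + 39*q - 45) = (q - 3)*(q - 1)*(q^2 - 8*q + 15) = (q - 3)^2*(q - 1)*(q - 5)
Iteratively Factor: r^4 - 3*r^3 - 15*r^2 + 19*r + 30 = (r + 3)*(r^3 - 6*r^2 + 3*r + 10) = (r + 1)*(r + 3)*(r^2 - 7*r + 10) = (r - 5)*(r + 1)*(r + 3)*(r - 2)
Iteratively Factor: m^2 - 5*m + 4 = (m - 1)*(m - 4)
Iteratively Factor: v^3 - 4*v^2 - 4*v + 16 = (v - 2)*(v^2 - 2*v - 8) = (v - 4)*(v - 2)*(v + 2)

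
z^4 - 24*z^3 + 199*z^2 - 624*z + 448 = (z - 8)^2*(z - 7)*(z - 1)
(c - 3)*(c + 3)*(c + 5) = c^3 + 5*c^2 - 9*c - 45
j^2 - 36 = (j - 6)*(j + 6)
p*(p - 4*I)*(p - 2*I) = p^3 - 6*I*p^2 - 8*p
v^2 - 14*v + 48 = (v - 8)*(v - 6)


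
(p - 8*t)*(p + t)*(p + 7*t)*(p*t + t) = p^4*t + p^3*t - 57*p^2*t^3 - 56*p*t^4 - 57*p*t^3 - 56*t^4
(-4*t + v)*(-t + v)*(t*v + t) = 4*t^3*v + 4*t^3 - 5*t^2*v^2 - 5*t^2*v + t*v^3 + t*v^2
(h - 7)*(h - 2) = h^2 - 9*h + 14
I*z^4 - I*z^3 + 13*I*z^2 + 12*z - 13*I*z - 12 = (z - 3*I)*(z - I)*(z + 4*I)*(I*z - I)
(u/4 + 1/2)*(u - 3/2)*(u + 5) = u^3/4 + 11*u^2/8 - u/8 - 15/4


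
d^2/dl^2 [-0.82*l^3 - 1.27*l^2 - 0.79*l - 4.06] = -4.92*l - 2.54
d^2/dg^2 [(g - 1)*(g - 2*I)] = 2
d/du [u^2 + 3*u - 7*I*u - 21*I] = 2*u + 3 - 7*I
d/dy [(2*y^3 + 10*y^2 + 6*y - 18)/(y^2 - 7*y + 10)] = 2*(y^4 - 14*y^3 - 8*y^2 + 118*y - 33)/(y^4 - 14*y^3 + 69*y^2 - 140*y + 100)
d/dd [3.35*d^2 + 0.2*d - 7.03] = 6.7*d + 0.2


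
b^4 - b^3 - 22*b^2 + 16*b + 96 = (b - 4)*(b - 3)*(b + 2)*(b + 4)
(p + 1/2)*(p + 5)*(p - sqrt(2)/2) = p^3 - sqrt(2)*p^2/2 + 11*p^2/2 - 11*sqrt(2)*p/4 + 5*p/2 - 5*sqrt(2)/4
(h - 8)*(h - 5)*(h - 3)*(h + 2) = h^4 - 14*h^3 + 47*h^2 + 38*h - 240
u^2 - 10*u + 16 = (u - 8)*(u - 2)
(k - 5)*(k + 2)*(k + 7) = k^3 + 4*k^2 - 31*k - 70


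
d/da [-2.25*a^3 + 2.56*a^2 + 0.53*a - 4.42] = -6.75*a^2 + 5.12*a + 0.53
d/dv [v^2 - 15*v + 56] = 2*v - 15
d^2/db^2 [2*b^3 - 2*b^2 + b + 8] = 12*b - 4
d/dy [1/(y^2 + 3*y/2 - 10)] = 2*(-4*y - 3)/(2*y^2 + 3*y - 20)^2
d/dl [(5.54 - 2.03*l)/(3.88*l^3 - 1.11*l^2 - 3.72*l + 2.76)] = (15.7528*l^3 - 66.7389*l^2 + 12.2988*l + 15.006)/(15.0544*l^6 - 8.6136*l^5 - 27.6351*l^4 + 29.676*l^3 + 7.7112*l^2 - 20.5344*l + 7.6176)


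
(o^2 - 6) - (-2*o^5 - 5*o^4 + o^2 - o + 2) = 2*o^5 + 5*o^4 + o - 8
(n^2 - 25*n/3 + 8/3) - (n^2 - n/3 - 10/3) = 6 - 8*n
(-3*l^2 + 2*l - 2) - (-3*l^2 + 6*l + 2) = -4*l - 4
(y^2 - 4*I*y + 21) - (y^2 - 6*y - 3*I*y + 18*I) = 6*y - I*y + 21 - 18*I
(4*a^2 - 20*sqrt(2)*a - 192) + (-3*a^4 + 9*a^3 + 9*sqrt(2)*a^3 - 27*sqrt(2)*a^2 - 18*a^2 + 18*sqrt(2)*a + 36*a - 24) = -3*a^4 + 9*a^3 + 9*sqrt(2)*a^3 - 27*sqrt(2)*a^2 - 14*a^2 - 2*sqrt(2)*a + 36*a - 216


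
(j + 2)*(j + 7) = j^2 + 9*j + 14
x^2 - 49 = (x - 7)*(x + 7)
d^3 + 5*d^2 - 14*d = d*(d - 2)*(d + 7)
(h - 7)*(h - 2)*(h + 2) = h^3 - 7*h^2 - 4*h + 28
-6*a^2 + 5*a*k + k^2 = (-a + k)*(6*a + k)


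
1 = 1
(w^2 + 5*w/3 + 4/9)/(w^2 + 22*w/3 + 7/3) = (w + 4/3)/(w + 7)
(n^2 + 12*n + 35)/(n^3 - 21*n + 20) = (n + 7)/(n^2 - 5*n + 4)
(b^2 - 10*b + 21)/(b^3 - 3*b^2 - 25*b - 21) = (b - 3)/(b^2 + 4*b + 3)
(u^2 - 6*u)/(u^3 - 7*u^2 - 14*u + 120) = u/(u^2 - u - 20)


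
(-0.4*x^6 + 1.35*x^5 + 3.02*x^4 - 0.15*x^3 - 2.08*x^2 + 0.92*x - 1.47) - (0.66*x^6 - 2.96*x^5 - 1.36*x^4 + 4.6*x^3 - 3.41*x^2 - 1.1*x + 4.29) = -1.06*x^6 + 4.31*x^5 + 4.38*x^4 - 4.75*x^3 + 1.33*x^2 + 2.02*x - 5.76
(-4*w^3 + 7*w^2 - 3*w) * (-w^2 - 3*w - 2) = 4*w^5 + 5*w^4 - 10*w^3 - 5*w^2 + 6*w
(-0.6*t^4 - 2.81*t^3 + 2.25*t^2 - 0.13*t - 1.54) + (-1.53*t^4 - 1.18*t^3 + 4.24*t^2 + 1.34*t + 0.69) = -2.13*t^4 - 3.99*t^3 + 6.49*t^2 + 1.21*t - 0.85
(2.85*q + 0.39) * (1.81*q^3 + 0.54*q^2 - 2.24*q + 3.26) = 5.1585*q^4 + 2.2449*q^3 - 6.1734*q^2 + 8.4174*q + 1.2714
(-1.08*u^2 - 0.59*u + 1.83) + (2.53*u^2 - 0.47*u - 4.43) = 1.45*u^2 - 1.06*u - 2.6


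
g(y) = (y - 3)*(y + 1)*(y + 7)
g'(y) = (y - 3)*(y + 1) + (y - 3)*(y + 7) + (y + 1)*(y + 7) = 3*y^2 + 10*y - 17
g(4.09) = 61.53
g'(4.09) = 74.08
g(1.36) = -32.36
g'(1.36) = 2.15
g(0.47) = -27.78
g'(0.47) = -11.64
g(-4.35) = 65.25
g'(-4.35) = -3.73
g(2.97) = -1.19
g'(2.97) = 39.16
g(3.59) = 28.68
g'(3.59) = 57.56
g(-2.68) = 41.22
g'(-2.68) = -22.25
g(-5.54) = 56.61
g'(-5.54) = 19.67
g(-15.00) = -2016.00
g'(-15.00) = 508.00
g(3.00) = 0.00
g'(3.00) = 40.00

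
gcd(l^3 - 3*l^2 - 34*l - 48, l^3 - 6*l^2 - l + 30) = l + 2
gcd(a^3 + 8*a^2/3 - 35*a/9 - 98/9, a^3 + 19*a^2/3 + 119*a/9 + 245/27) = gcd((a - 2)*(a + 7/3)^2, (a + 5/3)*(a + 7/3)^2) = a^2 + 14*a/3 + 49/9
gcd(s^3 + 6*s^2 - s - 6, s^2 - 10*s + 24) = 1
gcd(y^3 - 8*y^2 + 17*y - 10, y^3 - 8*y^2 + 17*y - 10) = y^3 - 8*y^2 + 17*y - 10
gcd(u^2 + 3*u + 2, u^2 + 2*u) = u + 2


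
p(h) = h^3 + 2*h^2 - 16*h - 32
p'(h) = 3*h^2 + 4*h - 16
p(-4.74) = -17.72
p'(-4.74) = 32.44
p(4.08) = 3.93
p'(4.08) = 50.26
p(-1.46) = -7.49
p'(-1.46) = -15.45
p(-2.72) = 6.19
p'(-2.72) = -4.68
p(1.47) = -48.02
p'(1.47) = -3.64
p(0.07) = -33.11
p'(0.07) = -15.71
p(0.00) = -32.00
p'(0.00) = -16.00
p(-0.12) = -30.05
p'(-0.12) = -16.44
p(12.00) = 1792.00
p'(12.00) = 464.00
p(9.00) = 715.00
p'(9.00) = 263.00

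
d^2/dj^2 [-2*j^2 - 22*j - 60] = -4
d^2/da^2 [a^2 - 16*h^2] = 2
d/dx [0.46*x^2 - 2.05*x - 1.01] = 0.92*x - 2.05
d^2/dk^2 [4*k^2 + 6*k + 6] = 8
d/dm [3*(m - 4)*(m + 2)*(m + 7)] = 9*m^2 + 30*m - 66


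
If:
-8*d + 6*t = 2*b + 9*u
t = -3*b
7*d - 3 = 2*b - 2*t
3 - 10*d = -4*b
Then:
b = -9/52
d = 3/13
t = 27/52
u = 7/39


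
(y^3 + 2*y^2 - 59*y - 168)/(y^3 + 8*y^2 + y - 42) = (y - 8)/(y - 2)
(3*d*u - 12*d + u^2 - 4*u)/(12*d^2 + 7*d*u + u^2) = (u - 4)/(4*d + u)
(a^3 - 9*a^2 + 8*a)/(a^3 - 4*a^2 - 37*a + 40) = a/(a + 5)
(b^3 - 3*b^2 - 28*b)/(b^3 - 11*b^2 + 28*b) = (b + 4)/(b - 4)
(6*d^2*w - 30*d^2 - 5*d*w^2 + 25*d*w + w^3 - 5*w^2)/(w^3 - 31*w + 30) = (6*d^2 - 5*d*w + w^2)/(w^2 + 5*w - 6)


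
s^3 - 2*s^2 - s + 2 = (s - 2)*(s - 1)*(s + 1)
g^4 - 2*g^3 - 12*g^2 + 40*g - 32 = (g - 2)^3*(g + 4)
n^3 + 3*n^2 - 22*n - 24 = (n - 4)*(n + 1)*(n + 6)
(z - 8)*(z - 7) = z^2 - 15*z + 56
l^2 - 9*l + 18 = (l - 6)*(l - 3)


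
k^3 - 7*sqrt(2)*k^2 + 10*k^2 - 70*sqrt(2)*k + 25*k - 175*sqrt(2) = (k + 5)^2*(k - 7*sqrt(2))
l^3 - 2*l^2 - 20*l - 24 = (l - 6)*(l + 2)^2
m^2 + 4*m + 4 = (m + 2)^2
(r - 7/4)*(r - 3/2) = r^2 - 13*r/4 + 21/8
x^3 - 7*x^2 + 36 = (x - 6)*(x - 3)*(x + 2)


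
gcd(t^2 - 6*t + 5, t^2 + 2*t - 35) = t - 5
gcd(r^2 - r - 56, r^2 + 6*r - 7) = r + 7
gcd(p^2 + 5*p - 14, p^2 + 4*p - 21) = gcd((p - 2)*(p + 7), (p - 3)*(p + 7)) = p + 7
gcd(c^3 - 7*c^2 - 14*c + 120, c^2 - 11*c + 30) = c^2 - 11*c + 30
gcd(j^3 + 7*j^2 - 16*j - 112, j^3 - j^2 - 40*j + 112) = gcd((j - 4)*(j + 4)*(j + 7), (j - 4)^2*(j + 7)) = j^2 + 3*j - 28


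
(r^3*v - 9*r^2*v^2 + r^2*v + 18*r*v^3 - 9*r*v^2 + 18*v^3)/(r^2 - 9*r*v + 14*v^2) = v*(r^3 - 9*r^2*v + r^2 + 18*r*v^2 - 9*r*v + 18*v^2)/(r^2 - 9*r*v + 14*v^2)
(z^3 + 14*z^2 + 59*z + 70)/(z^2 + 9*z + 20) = (z^2 + 9*z + 14)/(z + 4)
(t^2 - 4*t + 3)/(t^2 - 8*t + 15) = (t - 1)/(t - 5)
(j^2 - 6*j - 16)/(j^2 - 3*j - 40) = (j + 2)/(j + 5)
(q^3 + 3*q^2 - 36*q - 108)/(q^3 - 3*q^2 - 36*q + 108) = (q + 3)/(q - 3)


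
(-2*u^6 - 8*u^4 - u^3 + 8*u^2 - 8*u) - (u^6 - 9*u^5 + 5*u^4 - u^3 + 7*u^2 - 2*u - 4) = -3*u^6 + 9*u^5 - 13*u^4 + u^2 - 6*u + 4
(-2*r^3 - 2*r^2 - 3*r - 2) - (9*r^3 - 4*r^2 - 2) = -11*r^3 + 2*r^2 - 3*r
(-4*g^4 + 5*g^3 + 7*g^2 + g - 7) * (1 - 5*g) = 20*g^5 - 29*g^4 - 30*g^3 + 2*g^2 + 36*g - 7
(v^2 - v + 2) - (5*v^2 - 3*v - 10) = -4*v^2 + 2*v + 12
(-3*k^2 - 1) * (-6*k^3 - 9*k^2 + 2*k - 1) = 18*k^5 + 27*k^4 + 12*k^2 - 2*k + 1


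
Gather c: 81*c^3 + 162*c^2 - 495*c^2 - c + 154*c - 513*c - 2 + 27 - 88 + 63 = 81*c^3 - 333*c^2 - 360*c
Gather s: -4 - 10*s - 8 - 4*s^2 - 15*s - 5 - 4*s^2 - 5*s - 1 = -8*s^2 - 30*s - 18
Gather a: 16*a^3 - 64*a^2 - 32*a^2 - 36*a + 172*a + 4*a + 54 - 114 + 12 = 16*a^3 - 96*a^2 + 140*a - 48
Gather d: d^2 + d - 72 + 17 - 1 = d^2 + d - 56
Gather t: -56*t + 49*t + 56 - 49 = 7 - 7*t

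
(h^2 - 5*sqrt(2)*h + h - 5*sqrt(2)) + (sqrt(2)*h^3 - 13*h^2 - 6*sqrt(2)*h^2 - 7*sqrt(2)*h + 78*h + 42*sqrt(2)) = sqrt(2)*h^3 - 12*h^2 - 6*sqrt(2)*h^2 - 12*sqrt(2)*h + 79*h + 37*sqrt(2)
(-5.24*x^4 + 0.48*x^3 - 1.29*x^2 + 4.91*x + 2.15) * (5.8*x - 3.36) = -30.392*x^5 + 20.3904*x^4 - 9.0948*x^3 + 32.8124*x^2 - 4.0276*x - 7.224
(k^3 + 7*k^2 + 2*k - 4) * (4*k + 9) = 4*k^4 + 37*k^3 + 71*k^2 + 2*k - 36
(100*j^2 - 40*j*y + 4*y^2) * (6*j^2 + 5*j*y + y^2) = 600*j^4 + 260*j^3*y - 76*j^2*y^2 - 20*j*y^3 + 4*y^4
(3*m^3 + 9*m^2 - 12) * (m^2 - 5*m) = 3*m^5 - 6*m^4 - 45*m^3 - 12*m^2 + 60*m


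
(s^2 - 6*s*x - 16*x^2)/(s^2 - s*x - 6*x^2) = (-s + 8*x)/(-s + 3*x)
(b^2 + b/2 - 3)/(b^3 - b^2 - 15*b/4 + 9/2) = 2/(2*b - 3)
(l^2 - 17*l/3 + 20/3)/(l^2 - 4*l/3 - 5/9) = 3*(l - 4)/(3*l + 1)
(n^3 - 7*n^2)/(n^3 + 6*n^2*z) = (n - 7)/(n + 6*z)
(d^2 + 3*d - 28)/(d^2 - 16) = (d + 7)/(d + 4)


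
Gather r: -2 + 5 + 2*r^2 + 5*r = 2*r^2 + 5*r + 3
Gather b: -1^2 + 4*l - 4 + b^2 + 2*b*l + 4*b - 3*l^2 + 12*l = b^2 + b*(2*l + 4) - 3*l^2 + 16*l - 5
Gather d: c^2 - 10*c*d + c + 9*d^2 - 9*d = c^2 + c + 9*d^2 + d*(-10*c - 9)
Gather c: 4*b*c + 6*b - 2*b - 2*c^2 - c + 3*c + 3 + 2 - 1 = 4*b - 2*c^2 + c*(4*b + 2) + 4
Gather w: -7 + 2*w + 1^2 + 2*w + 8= 4*w + 2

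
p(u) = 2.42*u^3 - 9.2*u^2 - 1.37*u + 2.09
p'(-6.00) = 370.39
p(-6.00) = -843.61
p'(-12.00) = 1264.87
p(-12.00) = -5488.03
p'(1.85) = -10.56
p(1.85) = -16.61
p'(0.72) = -10.85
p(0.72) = -2.76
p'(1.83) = -10.73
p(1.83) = -16.40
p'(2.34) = -4.67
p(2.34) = -20.48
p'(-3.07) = 123.54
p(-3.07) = -150.43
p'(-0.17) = 1.97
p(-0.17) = 2.05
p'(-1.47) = 41.37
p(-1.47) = -23.46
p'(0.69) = -10.61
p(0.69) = -2.44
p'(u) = 7.26*u^2 - 18.4*u - 1.37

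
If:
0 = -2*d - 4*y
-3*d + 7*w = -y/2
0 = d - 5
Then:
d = 5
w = 65/28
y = -5/2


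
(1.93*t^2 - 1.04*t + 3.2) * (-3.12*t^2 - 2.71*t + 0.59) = -6.0216*t^4 - 1.9855*t^3 - 6.0269*t^2 - 9.2856*t + 1.888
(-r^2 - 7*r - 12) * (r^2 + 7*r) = -r^4 - 14*r^3 - 61*r^2 - 84*r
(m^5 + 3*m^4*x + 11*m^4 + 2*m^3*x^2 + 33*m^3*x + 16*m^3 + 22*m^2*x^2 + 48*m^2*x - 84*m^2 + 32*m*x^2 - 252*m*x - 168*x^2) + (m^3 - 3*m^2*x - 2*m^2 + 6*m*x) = m^5 + 3*m^4*x + 11*m^4 + 2*m^3*x^2 + 33*m^3*x + 17*m^3 + 22*m^2*x^2 + 45*m^2*x - 86*m^2 + 32*m*x^2 - 246*m*x - 168*x^2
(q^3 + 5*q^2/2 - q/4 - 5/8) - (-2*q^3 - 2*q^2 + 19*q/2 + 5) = 3*q^3 + 9*q^2/2 - 39*q/4 - 45/8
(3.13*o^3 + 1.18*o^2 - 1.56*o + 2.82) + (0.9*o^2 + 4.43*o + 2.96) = 3.13*o^3 + 2.08*o^2 + 2.87*o + 5.78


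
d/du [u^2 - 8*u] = 2*u - 8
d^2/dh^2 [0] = 0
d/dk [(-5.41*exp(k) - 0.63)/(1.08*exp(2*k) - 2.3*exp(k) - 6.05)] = (5.8428*exp(2*k) + 1.3608*exp(k) + 31.2815)*exp(k)/(1.1664*exp(4*k) - 4.968*exp(3*k) - 7.778*exp(2*k) + 27.83*exp(k) + 36.6025)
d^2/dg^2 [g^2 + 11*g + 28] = 2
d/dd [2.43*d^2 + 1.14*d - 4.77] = 4.86*d + 1.14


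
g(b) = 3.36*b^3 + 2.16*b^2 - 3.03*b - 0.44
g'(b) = 10.08*b^2 + 4.32*b - 3.03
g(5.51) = 610.52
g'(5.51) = 326.80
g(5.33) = 553.54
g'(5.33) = 306.36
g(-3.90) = -155.08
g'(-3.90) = 133.44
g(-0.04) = -0.32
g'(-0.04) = -3.19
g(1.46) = 10.20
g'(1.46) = 24.76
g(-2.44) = -29.00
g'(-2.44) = 46.44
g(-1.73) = -6.13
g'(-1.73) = 19.66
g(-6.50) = -812.22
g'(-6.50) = 394.77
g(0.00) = -0.44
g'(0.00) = -3.03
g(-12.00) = -5459.12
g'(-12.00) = 1396.65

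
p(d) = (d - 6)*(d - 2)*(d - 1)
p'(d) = (d - 6)*(d - 2) + (d - 6)*(d - 1) + (d - 2)*(d - 1) = 3*d^2 - 18*d + 20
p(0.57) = -3.34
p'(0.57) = 10.71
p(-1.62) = -72.27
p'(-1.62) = 57.03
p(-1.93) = -91.31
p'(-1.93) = 65.91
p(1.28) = 0.95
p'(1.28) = 1.88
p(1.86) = 0.50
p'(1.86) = -3.10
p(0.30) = -6.78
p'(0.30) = 14.87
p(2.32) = -1.55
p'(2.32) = -5.61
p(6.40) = 9.50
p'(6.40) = 27.68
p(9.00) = 168.00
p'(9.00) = 101.00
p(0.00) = -12.00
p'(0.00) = 20.00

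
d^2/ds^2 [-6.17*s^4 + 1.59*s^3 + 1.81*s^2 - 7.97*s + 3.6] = -74.04*s^2 + 9.54*s + 3.62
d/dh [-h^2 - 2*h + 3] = -2*h - 2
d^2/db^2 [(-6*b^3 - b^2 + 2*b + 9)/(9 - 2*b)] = 6*(8*b^3 - 108*b^2 + 486*b + 3)/(8*b^3 - 108*b^2 + 486*b - 729)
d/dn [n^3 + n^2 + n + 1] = 3*n^2 + 2*n + 1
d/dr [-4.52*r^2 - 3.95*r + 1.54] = -9.04*r - 3.95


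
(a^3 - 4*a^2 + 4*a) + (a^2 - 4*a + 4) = a^3 - 3*a^2 + 4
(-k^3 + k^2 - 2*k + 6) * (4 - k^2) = k^5 - k^4 - 2*k^3 - 2*k^2 - 8*k + 24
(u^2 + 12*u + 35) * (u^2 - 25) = u^4 + 12*u^3 + 10*u^2 - 300*u - 875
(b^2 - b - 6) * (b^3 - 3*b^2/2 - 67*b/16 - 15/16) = b^5 - 5*b^4/2 - 139*b^3/16 + 49*b^2/4 + 417*b/16 + 45/8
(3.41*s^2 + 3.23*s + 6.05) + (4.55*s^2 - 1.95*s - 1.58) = 7.96*s^2 + 1.28*s + 4.47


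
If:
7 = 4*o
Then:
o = 7/4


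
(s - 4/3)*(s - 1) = s^2 - 7*s/3 + 4/3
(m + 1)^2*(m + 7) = m^3 + 9*m^2 + 15*m + 7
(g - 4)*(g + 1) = g^2 - 3*g - 4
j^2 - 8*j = j*(j - 8)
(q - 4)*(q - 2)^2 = q^3 - 8*q^2 + 20*q - 16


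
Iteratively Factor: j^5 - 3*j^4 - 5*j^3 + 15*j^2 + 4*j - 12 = (j + 2)*(j^4 - 5*j^3 + 5*j^2 + 5*j - 6) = (j - 1)*(j + 2)*(j^3 - 4*j^2 + j + 6) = (j - 3)*(j - 1)*(j + 2)*(j^2 - j - 2) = (j - 3)*(j - 1)*(j + 1)*(j + 2)*(j - 2)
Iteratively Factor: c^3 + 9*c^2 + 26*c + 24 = (c + 3)*(c^2 + 6*c + 8) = (c + 3)*(c + 4)*(c + 2)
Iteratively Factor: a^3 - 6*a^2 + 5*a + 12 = (a + 1)*(a^2 - 7*a + 12) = (a - 4)*(a + 1)*(a - 3)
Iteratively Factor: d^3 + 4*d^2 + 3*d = (d + 3)*(d^2 + d) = d*(d + 3)*(d + 1)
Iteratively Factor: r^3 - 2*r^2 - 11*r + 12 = (r - 1)*(r^2 - r - 12) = (r - 4)*(r - 1)*(r + 3)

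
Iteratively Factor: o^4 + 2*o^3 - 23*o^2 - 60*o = (o)*(o^3 + 2*o^2 - 23*o - 60) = o*(o + 3)*(o^2 - o - 20) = o*(o + 3)*(o + 4)*(o - 5)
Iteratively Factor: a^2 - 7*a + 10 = (a - 5)*(a - 2)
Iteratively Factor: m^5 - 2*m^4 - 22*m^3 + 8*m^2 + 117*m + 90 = (m + 3)*(m^4 - 5*m^3 - 7*m^2 + 29*m + 30) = (m + 1)*(m + 3)*(m^3 - 6*m^2 - m + 30) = (m + 1)*(m + 2)*(m + 3)*(m^2 - 8*m + 15) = (m - 5)*(m + 1)*(m + 2)*(m + 3)*(m - 3)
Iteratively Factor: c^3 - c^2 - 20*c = (c)*(c^2 - c - 20) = c*(c + 4)*(c - 5)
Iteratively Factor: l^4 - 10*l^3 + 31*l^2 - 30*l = (l)*(l^3 - 10*l^2 + 31*l - 30) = l*(l - 5)*(l^2 - 5*l + 6) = l*(l - 5)*(l - 2)*(l - 3)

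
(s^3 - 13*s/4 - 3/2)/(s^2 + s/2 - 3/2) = (s^2 - 3*s/2 - 1)/(s - 1)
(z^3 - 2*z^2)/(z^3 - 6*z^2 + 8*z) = z/(z - 4)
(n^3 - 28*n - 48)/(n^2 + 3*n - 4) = (n^2 - 4*n - 12)/(n - 1)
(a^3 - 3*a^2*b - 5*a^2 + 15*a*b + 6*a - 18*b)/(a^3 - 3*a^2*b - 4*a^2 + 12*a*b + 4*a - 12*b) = (a - 3)/(a - 2)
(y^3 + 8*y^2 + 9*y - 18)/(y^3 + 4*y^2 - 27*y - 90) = (y - 1)/(y - 5)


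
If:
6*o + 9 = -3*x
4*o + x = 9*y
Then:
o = 9*y/2 + 3/2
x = -9*y - 6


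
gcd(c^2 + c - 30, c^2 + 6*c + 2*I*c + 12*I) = c + 6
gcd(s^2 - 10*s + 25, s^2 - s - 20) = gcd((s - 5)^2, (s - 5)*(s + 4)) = s - 5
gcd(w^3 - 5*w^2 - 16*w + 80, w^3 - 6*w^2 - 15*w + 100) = w^2 - w - 20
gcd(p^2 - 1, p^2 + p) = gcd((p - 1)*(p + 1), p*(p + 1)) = p + 1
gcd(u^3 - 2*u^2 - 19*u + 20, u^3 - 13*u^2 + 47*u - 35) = u^2 - 6*u + 5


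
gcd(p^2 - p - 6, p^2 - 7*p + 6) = 1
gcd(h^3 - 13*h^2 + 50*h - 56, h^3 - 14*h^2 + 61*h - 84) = h^2 - 11*h + 28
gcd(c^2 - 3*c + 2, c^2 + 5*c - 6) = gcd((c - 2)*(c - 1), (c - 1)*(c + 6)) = c - 1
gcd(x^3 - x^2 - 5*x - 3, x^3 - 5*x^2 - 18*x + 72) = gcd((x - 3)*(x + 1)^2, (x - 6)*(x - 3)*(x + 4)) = x - 3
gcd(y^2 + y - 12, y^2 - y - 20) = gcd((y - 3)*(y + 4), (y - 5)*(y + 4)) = y + 4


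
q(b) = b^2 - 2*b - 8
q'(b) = 2*b - 2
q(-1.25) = -3.94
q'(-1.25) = -4.50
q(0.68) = -8.90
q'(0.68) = -0.64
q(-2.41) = 2.63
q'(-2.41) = -6.82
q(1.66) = -8.56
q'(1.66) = 1.32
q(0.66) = -8.88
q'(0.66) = -0.68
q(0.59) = -8.83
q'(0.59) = -0.82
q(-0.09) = -7.81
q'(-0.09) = -2.18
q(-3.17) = 8.39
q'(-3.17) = -8.34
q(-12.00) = 160.00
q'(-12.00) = -26.00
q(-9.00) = 91.00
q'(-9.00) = -20.00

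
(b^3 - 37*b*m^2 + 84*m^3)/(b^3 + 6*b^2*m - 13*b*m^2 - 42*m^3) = (b - 4*m)/(b + 2*m)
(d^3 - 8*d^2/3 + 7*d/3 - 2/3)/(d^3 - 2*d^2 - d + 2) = (d^2 - 5*d/3 + 2/3)/(d^2 - d - 2)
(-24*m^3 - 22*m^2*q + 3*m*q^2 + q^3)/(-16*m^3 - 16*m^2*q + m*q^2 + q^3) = (6*m + q)/(4*m + q)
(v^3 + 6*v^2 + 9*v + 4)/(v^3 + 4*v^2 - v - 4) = (v + 1)/(v - 1)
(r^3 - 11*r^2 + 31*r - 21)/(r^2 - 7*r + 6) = (r^2 - 10*r + 21)/(r - 6)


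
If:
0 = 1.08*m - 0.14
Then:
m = 0.13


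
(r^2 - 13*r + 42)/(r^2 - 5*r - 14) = (r - 6)/(r + 2)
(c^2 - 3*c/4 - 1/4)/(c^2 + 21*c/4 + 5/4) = (c - 1)/(c + 5)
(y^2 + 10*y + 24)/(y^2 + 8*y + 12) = (y + 4)/(y + 2)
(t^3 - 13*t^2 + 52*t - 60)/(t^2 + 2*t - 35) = (t^2 - 8*t + 12)/(t + 7)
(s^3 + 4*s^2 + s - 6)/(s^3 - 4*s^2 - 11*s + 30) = (s^2 + s - 2)/(s^2 - 7*s + 10)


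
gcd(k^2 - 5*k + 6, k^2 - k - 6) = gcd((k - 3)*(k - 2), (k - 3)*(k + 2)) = k - 3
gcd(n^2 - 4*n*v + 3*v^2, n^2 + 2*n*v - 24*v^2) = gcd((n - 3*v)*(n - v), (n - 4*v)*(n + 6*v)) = 1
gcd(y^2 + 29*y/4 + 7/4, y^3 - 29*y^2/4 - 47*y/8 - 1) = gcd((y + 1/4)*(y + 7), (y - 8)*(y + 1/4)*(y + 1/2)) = y + 1/4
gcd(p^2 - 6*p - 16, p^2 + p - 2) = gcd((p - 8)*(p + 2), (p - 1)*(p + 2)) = p + 2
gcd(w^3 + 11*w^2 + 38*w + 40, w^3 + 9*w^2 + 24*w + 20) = w^2 + 7*w + 10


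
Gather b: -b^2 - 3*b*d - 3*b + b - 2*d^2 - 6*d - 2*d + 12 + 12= -b^2 + b*(-3*d - 2) - 2*d^2 - 8*d + 24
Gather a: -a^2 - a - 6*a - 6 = -a^2 - 7*a - 6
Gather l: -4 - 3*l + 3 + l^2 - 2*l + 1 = l^2 - 5*l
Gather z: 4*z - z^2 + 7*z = -z^2 + 11*z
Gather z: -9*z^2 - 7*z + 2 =-9*z^2 - 7*z + 2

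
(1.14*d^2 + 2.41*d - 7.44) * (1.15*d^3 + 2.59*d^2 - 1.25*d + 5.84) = 1.311*d^5 + 5.7241*d^4 - 3.7391*d^3 - 15.6245*d^2 + 23.3744*d - 43.4496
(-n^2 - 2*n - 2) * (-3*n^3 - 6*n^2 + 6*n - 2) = 3*n^5 + 12*n^4 + 12*n^3 + 2*n^2 - 8*n + 4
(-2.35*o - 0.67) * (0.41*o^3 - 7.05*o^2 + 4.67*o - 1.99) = -0.9635*o^4 + 16.2928*o^3 - 6.251*o^2 + 1.5476*o + 1.3333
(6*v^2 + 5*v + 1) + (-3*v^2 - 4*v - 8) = 3*v^2 + v - 7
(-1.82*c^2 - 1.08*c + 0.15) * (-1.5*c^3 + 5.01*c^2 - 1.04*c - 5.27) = 2.73*c^5 - 7.4982*c^4 - 3.743*c^3 + 11.4661*c^2 + 5.5356*c - 0.7905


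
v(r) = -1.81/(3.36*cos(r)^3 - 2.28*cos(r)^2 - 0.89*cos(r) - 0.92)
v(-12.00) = 1.42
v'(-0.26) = 2.49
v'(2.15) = -2.52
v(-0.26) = 2.06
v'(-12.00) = -1.46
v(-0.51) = 1.51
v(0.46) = 1.60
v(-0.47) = 1.58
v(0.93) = 1.17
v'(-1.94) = 3.14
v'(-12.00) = -1.46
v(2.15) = 1.09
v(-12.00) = 1.42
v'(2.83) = -0.28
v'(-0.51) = 1.72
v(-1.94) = 1.72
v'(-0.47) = 1.91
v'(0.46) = -1.96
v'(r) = -1.81*(10.08*sin(r)*cos(r)^2 - 4.56*sin(r)*cos(r) - 0.89*sin(r))/(3.36*cos(r)^3 - 2.28*cos(r)^2 - 0.89*cos(r) - 0.92)^2 = (-18.2448*cos(r)^2 + 8.2536*cos(r) + 1.6109)*sin(r)/(-3.36*cos(r)^3 + 2.28*cos(r)^2 + 0.89*cos(r) + 0.92)^2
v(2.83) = 0.36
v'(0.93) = 0.01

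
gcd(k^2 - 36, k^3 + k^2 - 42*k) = k - 6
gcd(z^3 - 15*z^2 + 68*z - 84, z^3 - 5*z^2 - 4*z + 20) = z - 2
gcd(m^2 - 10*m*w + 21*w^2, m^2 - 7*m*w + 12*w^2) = -m + 3*w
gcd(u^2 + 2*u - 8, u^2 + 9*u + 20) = u + 4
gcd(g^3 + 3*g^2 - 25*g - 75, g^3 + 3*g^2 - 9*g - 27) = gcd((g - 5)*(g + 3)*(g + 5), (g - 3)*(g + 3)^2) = g + 3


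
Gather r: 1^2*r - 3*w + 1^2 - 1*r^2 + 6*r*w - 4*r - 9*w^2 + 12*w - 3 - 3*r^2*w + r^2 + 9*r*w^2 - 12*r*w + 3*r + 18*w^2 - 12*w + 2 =-3*r^2*w + r*(9*w^2 - 6*w) + 9*w^2 - 3*w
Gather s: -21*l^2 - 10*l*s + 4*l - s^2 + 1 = -21*l^2 - 10*l*s + 4*l - s^2 + 1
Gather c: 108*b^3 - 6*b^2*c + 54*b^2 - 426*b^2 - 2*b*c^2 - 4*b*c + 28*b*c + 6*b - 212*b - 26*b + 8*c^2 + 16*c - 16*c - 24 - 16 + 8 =108*b^3 - 372*b^2 - 232*b + c^2*(8 - 2*b) + c*(-6*b^2 + 24*b) - 32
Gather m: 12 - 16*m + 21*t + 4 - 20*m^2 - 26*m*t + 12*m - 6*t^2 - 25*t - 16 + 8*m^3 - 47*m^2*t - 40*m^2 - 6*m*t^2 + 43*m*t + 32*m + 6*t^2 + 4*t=8*m^3 + m^2*(-47*t - 60) + m*(-6*t^2 + 17*t + 28)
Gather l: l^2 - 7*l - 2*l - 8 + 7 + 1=l^2 - 9*l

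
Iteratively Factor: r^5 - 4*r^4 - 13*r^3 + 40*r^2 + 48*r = (r)*(r^4 - 4*r^3 - 13*r^2 + 40*r + 48) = r*(r + 3)*(r^3 - 7*r^2 + 8*r + 16) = r*(r - 4)*(r + 3)*(r^2 - 3*r - 4) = r*(r - 4)*(r + 1)*(r + 3)*(r - 4)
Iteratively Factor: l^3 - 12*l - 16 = (l + 2)*(l^2 - 2*l - 8) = (l - 4)*(l + 2)*(l + 2)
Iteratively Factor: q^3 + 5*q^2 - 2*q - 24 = (q + 4)*(q^2 + q - 6) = (q + 3)*(q + 4)*(q - 2)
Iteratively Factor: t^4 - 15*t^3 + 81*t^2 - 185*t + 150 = (t - 3)*(t^3 - 12*t^2 + 45*t - 50) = (t - 5)*(t - 3)*(t^2 - 7*t + 10) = (t - 5)*(t - 3)*(t - 2)*(t - 5)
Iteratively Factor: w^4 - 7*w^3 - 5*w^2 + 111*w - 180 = (w - 3)*(w^3 - 4*w^2 - 17*w + 60) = (w - 3)*(w + 4)*(w^2 - 8*w + 15) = (w - 5)*(w - 3)*(w + 4)*(w - 3)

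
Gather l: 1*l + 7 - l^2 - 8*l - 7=-l^2 - 7*l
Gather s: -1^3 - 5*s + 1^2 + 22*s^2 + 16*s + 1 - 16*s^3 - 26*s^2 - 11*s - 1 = -16*s^3 - 4*s^2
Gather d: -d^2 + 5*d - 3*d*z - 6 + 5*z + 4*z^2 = -d^2 + d*(5 - 3*z) + 4*z^2 + 5*z - 6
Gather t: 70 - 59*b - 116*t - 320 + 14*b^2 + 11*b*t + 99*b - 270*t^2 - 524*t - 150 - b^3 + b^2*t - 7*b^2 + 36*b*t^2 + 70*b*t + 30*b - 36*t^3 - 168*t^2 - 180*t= -b^3 + 7*b^2 + 70*b - 36*t^3 + t^2*(36*b - 438) + t*(b^2 + 81*b - 820) - 400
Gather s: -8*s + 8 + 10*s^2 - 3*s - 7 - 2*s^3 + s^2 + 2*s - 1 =-2*s^3 + 11*s^2 - 9*s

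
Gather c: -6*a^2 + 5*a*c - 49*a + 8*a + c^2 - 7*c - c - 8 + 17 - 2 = -6*a^2 - 41*a + c^2 + c*(5*a - 8) + 7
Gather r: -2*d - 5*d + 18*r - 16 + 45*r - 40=-7*d + 63*r - 56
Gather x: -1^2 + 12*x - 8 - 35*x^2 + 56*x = -35*x^2 + 68*x - 9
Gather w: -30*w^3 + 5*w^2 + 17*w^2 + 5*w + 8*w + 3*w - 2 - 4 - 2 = -30*w^3 + 22*w^2 + 16*w - 8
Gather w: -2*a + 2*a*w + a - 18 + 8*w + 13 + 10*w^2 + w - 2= -a + 10*w^2 + w*(2*a + 9) - 7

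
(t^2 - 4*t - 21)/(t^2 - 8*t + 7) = (t + 3)/(t - 1)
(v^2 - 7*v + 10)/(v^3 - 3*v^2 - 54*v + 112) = (v - 5)/(v^2 - v - 56)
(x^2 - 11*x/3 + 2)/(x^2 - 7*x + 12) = (x - 2/3)/(x - 4)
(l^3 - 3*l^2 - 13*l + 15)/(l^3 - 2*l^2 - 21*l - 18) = (l^2 - 6*l + 5)/(l^2 - 5*l - 6)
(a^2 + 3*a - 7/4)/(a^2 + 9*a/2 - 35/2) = (4*a^2 + 12*a - 7)/(2*(2*a^2 + 9*a - 35))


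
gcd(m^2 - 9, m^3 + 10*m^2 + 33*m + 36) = m + 3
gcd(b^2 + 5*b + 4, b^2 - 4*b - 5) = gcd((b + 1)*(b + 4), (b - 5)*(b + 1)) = b + 1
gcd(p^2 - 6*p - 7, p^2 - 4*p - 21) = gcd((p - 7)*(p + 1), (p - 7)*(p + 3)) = p - 7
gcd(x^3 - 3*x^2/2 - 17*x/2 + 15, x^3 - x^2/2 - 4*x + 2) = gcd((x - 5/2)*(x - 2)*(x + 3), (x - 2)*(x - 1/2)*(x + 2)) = x - 2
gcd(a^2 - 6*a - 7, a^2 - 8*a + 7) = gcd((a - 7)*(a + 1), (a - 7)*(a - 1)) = a - 7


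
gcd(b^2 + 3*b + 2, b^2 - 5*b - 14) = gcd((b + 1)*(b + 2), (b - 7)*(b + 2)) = b + 2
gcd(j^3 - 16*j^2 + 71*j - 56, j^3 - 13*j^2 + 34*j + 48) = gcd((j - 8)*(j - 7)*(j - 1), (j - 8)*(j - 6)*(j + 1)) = j - 8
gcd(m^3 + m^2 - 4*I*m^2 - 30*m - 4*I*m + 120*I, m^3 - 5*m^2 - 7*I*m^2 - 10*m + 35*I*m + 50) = m - 5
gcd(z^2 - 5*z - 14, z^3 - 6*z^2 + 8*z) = 1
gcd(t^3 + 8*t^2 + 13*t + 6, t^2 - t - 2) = t + 1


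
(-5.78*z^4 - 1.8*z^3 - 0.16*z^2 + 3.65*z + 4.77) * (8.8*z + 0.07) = -50.864*z^5 - 16.2446*z^4 - 1.534*z^3 + 32.1088*z^2 + 42.2315*z + 0.3339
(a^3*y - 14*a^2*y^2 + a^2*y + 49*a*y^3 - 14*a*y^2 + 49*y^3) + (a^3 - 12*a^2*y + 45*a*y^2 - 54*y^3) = a^3*y + a^3 - 14*a^2*y^2 - 11*a^2*y + 49*a*y^3 + 31*a*y^2 - 5*y^3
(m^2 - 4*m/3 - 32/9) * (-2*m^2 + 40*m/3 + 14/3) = -2*m^4 + 16*m^3 - 6*m^2 - 1448*m/27 - 448/27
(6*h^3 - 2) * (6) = 36*h^3 - 12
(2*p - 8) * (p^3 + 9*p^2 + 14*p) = 2*p^4 + 10*p^3 - 44*p^2 - 112*p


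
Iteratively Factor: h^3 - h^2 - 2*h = (h)*(h^2 - h - 2) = h*(h - 2)*(h + 1)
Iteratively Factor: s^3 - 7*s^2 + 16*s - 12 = (s - 2)*(s^2 - 5*s + 6) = (s - 2)^2*(s - 3)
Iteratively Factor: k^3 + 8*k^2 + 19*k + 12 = (k + 1)*(k^2 + 7*k + 12) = (k + 1)*(k + 4)*(k + 3)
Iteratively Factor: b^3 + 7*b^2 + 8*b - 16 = (b + 4)*(b^2 + 3*b - 4) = (b + 4)^2*(b - 1)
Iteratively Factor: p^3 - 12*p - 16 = (p + 2)*(p^2 - 2*p - 8) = (p + 2)^2*(p - 4)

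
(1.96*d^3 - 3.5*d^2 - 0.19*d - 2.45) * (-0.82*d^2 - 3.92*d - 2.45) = -1.6072*d^5 - 4.8132*d^4 + 9.0738*d^3 + 11.3288*d^2 + 10.0695*d + 6.0025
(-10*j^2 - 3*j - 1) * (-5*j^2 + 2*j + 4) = 50*j^4 - 5*j^3 - 41*j^2 - 14*j - 4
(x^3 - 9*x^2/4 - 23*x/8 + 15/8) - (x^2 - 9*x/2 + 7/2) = x^3 - 13*x^2/4 + 13*x/8 - 13/8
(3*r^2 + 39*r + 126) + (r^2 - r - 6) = 4*r^2 + 38*r + 120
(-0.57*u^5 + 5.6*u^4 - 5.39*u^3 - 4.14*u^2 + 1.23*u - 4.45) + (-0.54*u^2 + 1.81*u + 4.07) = -0.57*u^5 + 5.6*u^4 - 5.39*u^3 - 4.68*u^2 + 3.04*u - 0.38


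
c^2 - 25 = (c - 5)*(c + 5)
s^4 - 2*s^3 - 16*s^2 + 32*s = s*(s - 4)*(s - 2)*(s + 4)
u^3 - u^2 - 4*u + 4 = (u - 2)*(u - 1)*(u + 2)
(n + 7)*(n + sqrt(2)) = n^2 + sqrt(2)*n + 7*n + 7*sqrt(2)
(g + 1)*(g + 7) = g^2 + 8*g + 7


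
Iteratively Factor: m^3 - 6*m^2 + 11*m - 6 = (m - 1)*(m^2 - 5*m + 6) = (m - 2)*(m - 1)*(m - 3)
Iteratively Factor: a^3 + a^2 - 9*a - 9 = (a + 1)*(a^2 - 9) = (a - 3)*(a + 1)*(a + 3)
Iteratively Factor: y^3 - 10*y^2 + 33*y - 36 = (y - 4)*(y^2 - 6*y + 9) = (y - 4)*(y - 3)*(y - 3)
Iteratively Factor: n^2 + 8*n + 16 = (n + 4)*(n + 4)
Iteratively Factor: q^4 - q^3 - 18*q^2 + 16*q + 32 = (q - 4)*(q^3 + 3*q^2 - 6*q - 8) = (q - 4)*(q - 2)*(q^2 + 5*q + 4) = (q - 4)*(q - 2)*(q + 1)*(q + 4)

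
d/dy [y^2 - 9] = 2*y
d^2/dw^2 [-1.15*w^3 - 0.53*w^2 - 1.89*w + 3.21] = -6.9*w - 1.06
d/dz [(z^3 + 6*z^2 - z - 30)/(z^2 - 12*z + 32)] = (z^4 - 24*z^3 + 25*z^2 + 444*z - 392)/(z^4 - 24*z^3 + 208*z^2 - 768*z + 1024)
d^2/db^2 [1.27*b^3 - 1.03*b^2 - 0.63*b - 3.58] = 7.62*b - 2.06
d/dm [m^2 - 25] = 2*m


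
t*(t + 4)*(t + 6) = t^3 + 10*t^2 + 24*t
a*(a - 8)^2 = a^3 - 16*a^2 + 64*a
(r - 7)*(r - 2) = r^2 - 9*r + 14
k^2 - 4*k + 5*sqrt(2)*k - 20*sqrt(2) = (k - 4)*(k + 5*sqrt(2))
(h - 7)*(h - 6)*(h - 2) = h^3 - 15*h^2 + 68*h - 84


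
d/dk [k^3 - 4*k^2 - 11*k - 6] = 3*k^2 - 8*k - 11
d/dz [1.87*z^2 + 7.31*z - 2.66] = 3.74*z + 7.31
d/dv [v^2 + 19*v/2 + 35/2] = 2*v + 19/2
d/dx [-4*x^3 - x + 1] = -12*x^2 - 1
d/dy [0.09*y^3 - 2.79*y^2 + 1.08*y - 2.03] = 0.27*y^2 - 5.58*y + 1.08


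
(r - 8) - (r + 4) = -12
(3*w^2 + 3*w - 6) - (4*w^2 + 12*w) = -w^2 - 9*w - 6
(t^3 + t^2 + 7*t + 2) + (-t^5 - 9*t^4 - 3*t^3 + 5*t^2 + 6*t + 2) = -t^5 - 9*t^4 - 2*t^3 + 6*t^2 + 13*t + 4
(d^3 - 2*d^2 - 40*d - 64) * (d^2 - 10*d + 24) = d^5 - 12*d^4 + 4*d^3 + 288*d^2 - 320*d - 1536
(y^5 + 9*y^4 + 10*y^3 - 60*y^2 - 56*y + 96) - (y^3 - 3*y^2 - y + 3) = y^5 + 9*y^4 + 9*y^3 - 57*y^2 - 55*y + 93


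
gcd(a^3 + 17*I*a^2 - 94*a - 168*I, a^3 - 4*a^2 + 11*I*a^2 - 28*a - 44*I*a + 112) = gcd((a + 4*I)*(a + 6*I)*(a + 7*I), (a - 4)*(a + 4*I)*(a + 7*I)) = a^2 + 11*I*a - 28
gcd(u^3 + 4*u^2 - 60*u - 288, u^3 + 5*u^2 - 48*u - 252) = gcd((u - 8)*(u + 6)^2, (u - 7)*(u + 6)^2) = u^2 + 12*u + 36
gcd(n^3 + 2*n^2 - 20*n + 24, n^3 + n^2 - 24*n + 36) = n^2 + 4*n - 12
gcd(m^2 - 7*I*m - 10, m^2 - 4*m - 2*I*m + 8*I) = m - 2*I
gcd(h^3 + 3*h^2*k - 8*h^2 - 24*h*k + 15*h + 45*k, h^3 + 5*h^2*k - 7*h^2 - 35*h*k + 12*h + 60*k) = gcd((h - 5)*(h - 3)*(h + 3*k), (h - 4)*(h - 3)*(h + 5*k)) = h - 3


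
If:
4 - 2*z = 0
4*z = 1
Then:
No Solution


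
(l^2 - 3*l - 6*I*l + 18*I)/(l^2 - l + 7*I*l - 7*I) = (l^2 - 3*l - 6*I*l + 18*I)/(l^2 - l + 7*I*l - 7*I)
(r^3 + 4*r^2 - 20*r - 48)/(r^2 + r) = (r^3 + 4*r^2 - 20*r - 48)/(r*(r + 1))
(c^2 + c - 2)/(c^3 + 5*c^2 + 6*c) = (c - 1)/(c*(c + 3))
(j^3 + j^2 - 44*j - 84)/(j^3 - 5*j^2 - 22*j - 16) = (j^2 - j - 42)/(j^2 - 7*j - 8)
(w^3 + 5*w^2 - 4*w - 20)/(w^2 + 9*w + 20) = (w^2 - 4)/(w + 4)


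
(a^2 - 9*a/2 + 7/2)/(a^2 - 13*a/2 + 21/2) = (a - 1)/(a - 3)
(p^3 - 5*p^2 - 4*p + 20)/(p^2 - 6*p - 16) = (p^2 - 7*p + 10)/(p - 8)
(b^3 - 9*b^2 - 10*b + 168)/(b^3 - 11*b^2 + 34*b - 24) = (b^2 - 3*b - 28)/(b^2 - 5*b + 4)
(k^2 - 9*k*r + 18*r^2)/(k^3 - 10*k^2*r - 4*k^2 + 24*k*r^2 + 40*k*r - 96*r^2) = (-k + 3*r)/(-k^2 + 4*k*r + 4*k - 16*r)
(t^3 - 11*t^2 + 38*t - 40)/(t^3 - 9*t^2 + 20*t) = (t - 2)/t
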